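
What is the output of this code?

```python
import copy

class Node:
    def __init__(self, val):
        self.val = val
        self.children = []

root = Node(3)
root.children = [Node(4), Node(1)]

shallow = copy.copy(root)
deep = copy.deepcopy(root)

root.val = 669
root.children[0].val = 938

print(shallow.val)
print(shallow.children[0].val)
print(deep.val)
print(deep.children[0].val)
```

Key concept: deep copy with custom objects.
Step by step:
`root = Node(3)` → root = Node(val=3, children=[])
`root.children = [Node(4), Node(1)]` → root = Node(val=3, children=[Node(val=4, children=[]), Node(val=1, children=[])])
`shallow = copy.copy(root)` → shallow = Node(val=3, children=[Node(val=4, children=[]), Node(val=1, children=[])])
`deep = copy.deepcopy(root)` → deep = Node(val=3, children=[Node(val=4, children=[]), Node(val=1, children=[])])
`root.val = 669` → root = Node(val=669, children=[Node(val=4, children=[]), Node(val=1, children=[])])
`root.children[0].val = 938` → root = Node(val=669, children=[Node(val=938, children=[]), Node(val=1, children=[])]); shallow = Node(val=3, children=[Node(val=938, children=[]), Node(val=1, children=[])])
`print(shallow.val)` → prints 3
`print(shallow.children[0].val)` → prints 938
`print(deep.val)` → prints 3
`print(deep.children[0].val)` → prints 4

Answer:
3
938
3
4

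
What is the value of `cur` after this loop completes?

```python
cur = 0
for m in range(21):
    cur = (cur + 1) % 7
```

Increment mod 7, 21 times = 0
`cur` takes the values: 0 → 1 → 2 → 3 → 4 → 5 → 6 → 0 → 1 → 2 → 3 → 4 → 5 → 6 → 0 → 1 → 2 → 3 → 4 → 5 → 6 → 0

Answer: 0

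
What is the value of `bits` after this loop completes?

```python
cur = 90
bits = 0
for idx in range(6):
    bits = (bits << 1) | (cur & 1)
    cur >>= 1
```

Reverse lowest 6 bits of 90
`bits` takes the values: 0 → 1 → 2 → 5 → 11 → 22

Answer: 22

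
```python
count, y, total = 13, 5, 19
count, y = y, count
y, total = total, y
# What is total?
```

Trace:
`count, y, total = 13, 5, 19` → count = 13; y = 5; total = 19
`count, y = y, count` → count = 5; y = 13
`y, total = total, y` → y = 19; total = 13
So total = 13

Answer: 13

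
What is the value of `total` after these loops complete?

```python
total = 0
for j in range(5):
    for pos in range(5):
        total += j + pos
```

Sum of all j+pos for j,pos in 5x5
`total` takes the values: 0 → 1 → 3 → 6 → 10 → 11 → 13 → 16 → 20 → 25 → 27 → 30 → 34 → 39 → 45 → 48 → 52 → 57 → 63 → 70 → 74 → 79 → 85 → 92 → 100

Answer: 100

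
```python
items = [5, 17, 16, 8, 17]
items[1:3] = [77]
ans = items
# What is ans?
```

Trace:
`items = [5, 17, 16, 8, 17]` → items = [5, 17, 16, 8, 17]
`items[1:3] = [77]` → items = [5, 77, 8, 17]
`ans = items` → ans = [5, 77, 8, 17]
So ans = [5, 77, 8, 17]

Answer: [5, 77, 8, 17]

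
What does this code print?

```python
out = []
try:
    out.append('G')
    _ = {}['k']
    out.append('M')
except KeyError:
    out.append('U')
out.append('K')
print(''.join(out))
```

Execution trace: 'G' (try body) → 'U' (except KeyError) → 'K' (after the try/except). Output: GUK

Answer: GUK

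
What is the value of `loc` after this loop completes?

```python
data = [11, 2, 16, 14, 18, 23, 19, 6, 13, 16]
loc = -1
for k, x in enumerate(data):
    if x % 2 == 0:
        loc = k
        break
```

First even number index in [11, 2, 16, 14, 18, 23, 19, 6, 13, 16]
`loc` takes the values: -1 → 1

Answer: 1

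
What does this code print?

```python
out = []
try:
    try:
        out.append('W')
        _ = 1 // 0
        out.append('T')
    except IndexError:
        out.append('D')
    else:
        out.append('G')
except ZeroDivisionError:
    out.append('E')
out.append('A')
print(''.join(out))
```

Execution trace: 'W' (try body) → 'E' (outer except ZeroDivisionError) → 'A' (after the try/except). Output: WEA

Answer: WEA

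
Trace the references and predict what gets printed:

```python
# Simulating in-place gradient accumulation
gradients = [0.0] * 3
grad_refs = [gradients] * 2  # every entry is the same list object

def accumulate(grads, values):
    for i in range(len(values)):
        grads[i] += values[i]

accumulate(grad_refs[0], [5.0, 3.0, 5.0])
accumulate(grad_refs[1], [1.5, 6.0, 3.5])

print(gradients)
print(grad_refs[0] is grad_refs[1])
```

Key concept: gradient accumulation aliasing.
Step by step:
`gradients = [0.0] * 3` → gradients = [0.0, 0.0, 0.0]
`grad_refs = [gradients] * 2` → grad_refs = [[0.0, 0.0, 0.0], [0.0, 0.0, 0.0]]
`accumulate(grad_refs[0], [5.0, 3.0, 5.0])` → gradients = [5.0, 3.0, 5.0]; grad_refs = [[5.0, 3.0, 5.0], [5.0, 3.0, 5.0]]
`accumulate(grad_refs[1], [1.5, 6.0, 3.5])` → gradients = [6.5, 9.0, 8.5]; grad_refs = [[6.5, 9.0, 8.5], [6.5, 9.0, 8.5]]
`print(gradients)` → prints [6.5, 9.0, 8.5]
`print(grad_refs[0] is grad_refs[1])` → prints True

Answer:
[6.5, 9.0, 8.5]
True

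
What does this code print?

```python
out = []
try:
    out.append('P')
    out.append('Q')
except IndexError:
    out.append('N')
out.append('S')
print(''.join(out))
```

Execution trace: 'P' (try body) → 'Q' (try body, no exception) → 'S' (after the try/except). Output: PQS

Answer: PQS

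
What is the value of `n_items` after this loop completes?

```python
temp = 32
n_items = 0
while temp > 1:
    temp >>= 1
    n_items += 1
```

Count right shifts until 1
`n_items` takes the values: 0 → 1 → 2 → 3 → 4 → 5

Answer: 5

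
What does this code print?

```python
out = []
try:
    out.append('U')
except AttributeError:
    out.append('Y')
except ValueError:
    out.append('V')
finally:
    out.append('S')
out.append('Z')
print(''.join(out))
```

Execution trace: 'U' (try body, no exception) → 'S' (finally) → 'Z' (after the try/except). Output: USZ

Answer: USZ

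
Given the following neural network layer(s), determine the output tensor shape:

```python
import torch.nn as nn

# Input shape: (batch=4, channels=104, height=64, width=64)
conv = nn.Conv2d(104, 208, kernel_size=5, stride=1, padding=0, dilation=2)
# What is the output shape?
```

Input: (4, 104, 64, 64) -> Output: (4, 208, 56, 56)

Answer: (4, 208, 56, 56)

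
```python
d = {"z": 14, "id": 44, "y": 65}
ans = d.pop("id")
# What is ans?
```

Trace:
`d = {"z": 14, "id": 44, "y": 65}` → d = {'z': 14, 'id': 44, 'y': 65}
`ans = d.pop("id")` → d = {'z': 14, 'y': 65}; ans = 44
So ans = 44

Answer: 44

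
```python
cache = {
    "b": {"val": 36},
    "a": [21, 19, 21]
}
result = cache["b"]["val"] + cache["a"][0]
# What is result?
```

Trace:
`cache = { ...` → cache = {'b': {'val': 36}, 'a': [21, 19, 21]}
`result = cache["b"]["val"] + cache["a"][0]` → result = 57
So result = 57

Answer: 57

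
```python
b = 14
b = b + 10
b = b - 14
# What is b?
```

Trace:
`b = 14` → b = 14
`b = b + 10` → b = 24
`b = b - 14` → b = 10
So b = 10

Answer: 10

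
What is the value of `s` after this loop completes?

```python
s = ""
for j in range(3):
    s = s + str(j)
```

Concatenate digits 0 to 2
`s` takes the values: "" → "0" → "01" → "012"

Answer: "012"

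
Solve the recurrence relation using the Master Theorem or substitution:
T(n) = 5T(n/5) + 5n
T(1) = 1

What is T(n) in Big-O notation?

By Master Theorem: a=5, b=5, f(n)=5n. Since log_5(5) = 1 and f(n) = Θ(n^1), Case 2 applies. T(n) = O(n log n).

Answer: O(n log n)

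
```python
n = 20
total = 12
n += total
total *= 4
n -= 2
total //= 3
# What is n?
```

Trace:
`n = 20` → n = 20
`total = 12` → total = 12
`n += total` → n = 32
`total *= 4` → total = 48
`n -= 2` → n = 30
`total //= 3` → total = 16
So n = 30

Answer: 30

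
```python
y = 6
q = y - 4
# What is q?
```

Trace:
`y = 6` → y = 6
`q = y - 4` → q = 2
So q = 2

Answer: 2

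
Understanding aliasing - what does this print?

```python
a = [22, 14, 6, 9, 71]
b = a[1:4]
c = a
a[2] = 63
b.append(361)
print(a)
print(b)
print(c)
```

Key concept: slice vs alias.
Step by step:
`a = [22, 14, 6, 9, 71]` → a = [22, 14, 6, 9, 71]
`b = a[1:4]` → b = [14, 6, 9]
`c = a` → c = [22, 14, 6, 9, 71] (same object as a)
`a[2] = 63` → a = [22, 14, 63, 9, 71] (same object as c); c = [22, 14, 63, 9, 71] (same object as a)
`b.append(361)` → b = [14, 6, 9, 361]
`print(a)` → prints [22, 14, 63, 9, 71]
`print(b)` → prints [14, 6, 9, 361]
`print(c)` → prints [22, 14, 63, 9, 71]

Answer:
[22, 14, 63, 9, 71]
[14, 6, 9, 361]
[22, 14, 63, 9, 71]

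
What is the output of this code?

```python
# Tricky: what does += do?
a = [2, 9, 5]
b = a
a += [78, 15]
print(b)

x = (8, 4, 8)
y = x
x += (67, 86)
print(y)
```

Key concept: += behavior differs for mutable vs immutable.
Step by step:
`a = [2, 9, 5]` → a = [2, 9, 5]
`b = a` → b = [2, 9, 5] (same object as a)
`a += [78, 15]` → a = [2, 9, 5, 78, 15] (same object as b); b = [2, 9, 5, 78, 15] (same object as a)
`print(b)` → prints [2, 9, 5, 78, 15]
`x = (8, 4, 8)` → x = (8, 4, 8)
`y = x` → y = (8, 4, 8)
`x += (67, 86)` → x = (8, 4, 8, 67, 86)
`print(y)` → prints (8, 4, 8)

Answer:
[2, 9, 5, 78, 15]
(8, 4, 8)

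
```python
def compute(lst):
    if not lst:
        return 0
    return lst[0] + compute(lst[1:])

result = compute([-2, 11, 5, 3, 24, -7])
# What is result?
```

(-2) + 11 + 5 + 3 + 24 + (-7) + 0 = 34

Answer: 34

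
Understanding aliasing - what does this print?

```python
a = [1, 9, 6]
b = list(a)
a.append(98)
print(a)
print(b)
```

Key concept: list() constructor creates copy.
Step by step:
`a = [1, 9, 6]` → a = [1, 9, 6]
`b = list(a)` → b = [1, 9, 6]
`a.append(98)` → a = [1, 9, 6, 98]
`print(a)` → prints [1, 9, 6, 98]
`print(b)` → prints [1, 9, 6]

Answer:
[1, 9, 6, 98]
[1, 9, 6]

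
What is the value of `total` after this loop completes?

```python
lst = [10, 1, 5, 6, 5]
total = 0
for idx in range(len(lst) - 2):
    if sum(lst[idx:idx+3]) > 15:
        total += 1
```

Count windows with sum > 15
`total` takes the values: 0 → 1 → 2

Answer: 2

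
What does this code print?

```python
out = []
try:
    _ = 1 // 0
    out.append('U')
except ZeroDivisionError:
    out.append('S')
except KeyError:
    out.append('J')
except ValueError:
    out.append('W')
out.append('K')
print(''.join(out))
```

Execution trace: 'S' (except ZeroDivisionError) → 'K' (after the try/except). Output: SK

Answer: SK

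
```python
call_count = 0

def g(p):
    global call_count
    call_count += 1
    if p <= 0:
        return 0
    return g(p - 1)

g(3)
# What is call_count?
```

Linear recursion stepping by 1: 4 calls from p=3 down to ≤0.

Answer: 4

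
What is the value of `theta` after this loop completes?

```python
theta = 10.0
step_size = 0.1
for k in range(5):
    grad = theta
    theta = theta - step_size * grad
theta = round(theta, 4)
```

Gradient descent: w = 10.0 * (1 - 0.1)^5
`theta` takes the values: 10.0 → 9.0 → 8.1 → 7.29 → 6.561 → 5.9049

Answer: 5.9049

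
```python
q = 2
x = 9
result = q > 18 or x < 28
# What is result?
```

Trace:
`q = 2` → q = 2
`x = 9` → x = 9
`result = q > 18 or x < 28` → result = True
So result = True

Answer: True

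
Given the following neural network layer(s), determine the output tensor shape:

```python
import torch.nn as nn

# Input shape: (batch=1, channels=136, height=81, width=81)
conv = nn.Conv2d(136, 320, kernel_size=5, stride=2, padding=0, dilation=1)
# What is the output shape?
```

Input: (1, 136, 81, 81) -> Output: (1, 320, 39, 39)

Answer: (1, 320, 39, 39)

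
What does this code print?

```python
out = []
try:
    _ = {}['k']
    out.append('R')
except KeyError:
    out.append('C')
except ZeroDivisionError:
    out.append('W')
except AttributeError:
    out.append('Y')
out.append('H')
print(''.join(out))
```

Execution trace: 'C' (except KeyError) → 'H' (after the try/except). Output: CH

Answer: CH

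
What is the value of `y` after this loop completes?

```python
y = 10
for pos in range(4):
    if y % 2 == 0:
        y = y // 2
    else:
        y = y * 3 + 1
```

Collatz-style transformation from 10
`y` takes the values: 10 → 5 → 16 → 8 → 4

Answer: 4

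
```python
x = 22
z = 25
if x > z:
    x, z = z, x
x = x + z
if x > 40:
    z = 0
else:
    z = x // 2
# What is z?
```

Trace:
`x = 22` → x = 22
`z = 25` → z = 25
`if x > z: ...` → x > z is False → no variable changes
`x = x + z` → x = 47
`if x > 40: ...` → x > 40 is True → z = 0
So z = 0

Answer: 0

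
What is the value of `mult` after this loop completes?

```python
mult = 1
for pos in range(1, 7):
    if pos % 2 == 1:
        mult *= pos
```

Product of odd numbers 1 to 6
`mult` takes the values: 1 → 3 → 15

Answer: 15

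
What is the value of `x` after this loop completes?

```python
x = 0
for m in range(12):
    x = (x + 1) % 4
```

Increment mod 4, 12 times = 0
`x` takes the values: 0 → 1 → 2 → 3 → 0 → 1 → 2 → 3 → 0 → 1 → 2 → 3 → 0

Answer: 0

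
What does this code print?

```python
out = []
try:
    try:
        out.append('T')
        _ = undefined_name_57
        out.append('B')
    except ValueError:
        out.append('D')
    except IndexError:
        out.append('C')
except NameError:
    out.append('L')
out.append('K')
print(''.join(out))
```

Execution trace: 'T' (try body) → 'L' (outer except NameError) → 'K' (after the try/except). Output: TLK

Answer: TLK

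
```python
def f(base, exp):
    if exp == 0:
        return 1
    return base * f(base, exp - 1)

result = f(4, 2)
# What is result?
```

f(4, 2) = 4 * 4 = 16

Answer: 16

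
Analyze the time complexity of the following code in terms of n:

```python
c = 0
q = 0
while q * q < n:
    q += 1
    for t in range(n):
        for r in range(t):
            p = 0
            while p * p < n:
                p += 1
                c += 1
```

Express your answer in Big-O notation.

Each loop level contributes: √n × n × n × √n. Multiplying the contributions gives O(n^3).

Answer: O(n^3)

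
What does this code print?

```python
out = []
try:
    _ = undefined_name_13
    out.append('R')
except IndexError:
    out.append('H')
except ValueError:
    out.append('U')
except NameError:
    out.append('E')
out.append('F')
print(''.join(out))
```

Execution trace: 'E' (except NameError) → 'F' (after the try/except). Output: EF

Answer: EF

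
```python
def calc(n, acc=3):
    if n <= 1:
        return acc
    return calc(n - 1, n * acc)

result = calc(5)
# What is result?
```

Accumulator trace (n, acc): (5, 3) -> (4, 15) -> (3, 60) -> (2, 180) -> (1, 360) -> return 360

Answer: 360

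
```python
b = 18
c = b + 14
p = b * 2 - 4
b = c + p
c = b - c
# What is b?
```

Trace:
`b = 18` → b = 18
`c = b + 14` → c = 32
`p = b * 2 - 4` → p = 32
`b = c + p` → b = 64
`c = b - c` → c = 32
So b = 64

Answer: 64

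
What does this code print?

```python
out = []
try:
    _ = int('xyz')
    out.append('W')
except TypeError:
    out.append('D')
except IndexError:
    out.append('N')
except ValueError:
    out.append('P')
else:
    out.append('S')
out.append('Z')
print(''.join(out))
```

Execution trace: 'P' (except ValueError) → 'Z' (after the try/except). Output: PZ

Answer: PZ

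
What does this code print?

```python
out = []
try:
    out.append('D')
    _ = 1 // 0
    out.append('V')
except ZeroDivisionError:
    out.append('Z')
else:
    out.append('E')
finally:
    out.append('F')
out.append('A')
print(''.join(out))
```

Execution trace: 'D' (try body) → 'Z' (except ZeroDivisionError) → 'F' (finally) → 'A' (after the try/except). Output: DZFA

Answer: DZFA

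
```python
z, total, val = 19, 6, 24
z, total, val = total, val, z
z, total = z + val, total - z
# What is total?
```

Trace:
`z, total, val = 19, 6, 24` → z = 19; total = 6; val = 24
`z, total, val = total, val, z` → z = 6; total = 24; val = 19
`z, total = z + val, total - z` → z = 25; total = 18
So total = 18

Answer: 18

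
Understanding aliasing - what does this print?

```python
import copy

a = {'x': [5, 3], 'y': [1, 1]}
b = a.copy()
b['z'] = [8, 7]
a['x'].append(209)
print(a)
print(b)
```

Key concept: shallow copy of dict with mutable values.
Step by step:
`a = {'x': [5, 3], 'y': [1, 1]}` → a = {'x': [5, 3], 'y': [1, 1]}
`b = a.copy()` → b = {'x': [5, 3], 'y': [1, 1]}
`b['z'] = [8, 7]` → b = {'x': [5, 3], 'y': [1, 1], 'z': [8, 7]}
`a['x'].append(209)` → a = {'x': [5, 3, 209], 'y': [1, 1]}; b = {'x': [5, 3, 209], 'y': [1, 1], 'z': [8, 7]}
`print(a)` → prints {'x': [5, 3, 209], 'y': [1, 1]}
`print(b)` → prints {'x': [5, 3, 209], 'y': [1, 1], 'z': [8, 7]}

Answer:
{'x': [5, 3, 209], 'y': [1, 1]}
{'x': [5, 3, 209], 'y': [1, 1], 'z': [8, 7]}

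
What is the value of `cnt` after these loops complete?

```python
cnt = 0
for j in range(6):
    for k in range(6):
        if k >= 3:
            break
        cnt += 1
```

Inner breaks at 3, outer runs 6 times
`cnt` takes the values: 0 → 1 → 2 → 3 → 4 → 5 → 6 → 7 → 8 → 9 → 10 → 11 → 12 → 13 → 14 → 15 → 16 → 17 → 18

Answer: 18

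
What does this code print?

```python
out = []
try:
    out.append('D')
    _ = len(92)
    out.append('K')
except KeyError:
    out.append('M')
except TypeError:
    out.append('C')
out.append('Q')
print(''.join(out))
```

Execution trace: 'D' (try body) → 'C' (except TypeError) → 'Q' (after the try/except). Output: DCQ

Answer: DCQ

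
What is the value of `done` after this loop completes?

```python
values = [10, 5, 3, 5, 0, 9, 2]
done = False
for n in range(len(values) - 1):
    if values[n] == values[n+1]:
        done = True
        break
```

Check consecutive duplicates in [10, 5, 3, 5, 0, 9, 2]
`done` takes the values: False

Answer: False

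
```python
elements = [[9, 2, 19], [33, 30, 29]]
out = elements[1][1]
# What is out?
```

Trace:
`elements = [[9, 2, 19], [33, 30, 29]]` → elements = [[9, 2, 19], [33, 30, 29]]
`out = elements[1][1]` → out = 30
So out = 30

Answer: 30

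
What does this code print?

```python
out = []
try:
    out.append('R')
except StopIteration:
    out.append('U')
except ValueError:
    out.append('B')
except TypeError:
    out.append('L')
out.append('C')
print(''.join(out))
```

Execution trace: 'R' (try body, no exception) → 'C' (after the try/except). Output: RC

Answer: RC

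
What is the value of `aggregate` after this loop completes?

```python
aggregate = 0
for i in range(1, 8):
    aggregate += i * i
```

Sum of squares 1² to 7² = 140
`aggregate` takes the values: 0 → 1 → 5 → 14 → 30 → 55 → 91 → 140

Answer: 140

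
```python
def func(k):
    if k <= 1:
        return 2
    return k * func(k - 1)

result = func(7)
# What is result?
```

func(7) = 7 * 6 * 5 * 4 * 3 * 2 * 2 = 10080

Answer: 10080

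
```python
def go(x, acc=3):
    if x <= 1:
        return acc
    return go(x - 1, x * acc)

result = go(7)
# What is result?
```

Accumulator trace (n, acc): (7, 3) -> (6, 21) -> (5, 126) -> (4, 630) -> (3, 2520) -> (2, 7560) -> (1, 15120) -> return 15120

Answer: 15120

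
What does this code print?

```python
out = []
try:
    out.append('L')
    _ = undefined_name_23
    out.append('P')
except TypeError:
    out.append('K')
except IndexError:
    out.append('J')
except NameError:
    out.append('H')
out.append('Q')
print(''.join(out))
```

Execution trace: 'L' (try body) → 'H' (except NameError) → 'Q' (after the try/except). Output: LHQ

Answer: LHQ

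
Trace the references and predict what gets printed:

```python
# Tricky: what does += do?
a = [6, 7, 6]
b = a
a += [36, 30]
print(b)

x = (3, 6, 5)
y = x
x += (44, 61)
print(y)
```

Key concept: += behavior differs for mutable vs immutable.
Step by step:
`a = [6, 7, 6]` → a = [6, 7, 6]
`b = a` → b = [6, 7, 6] (same object as a)
`a += [36, 30]` → a = [6, 7, 6, 36, 30] (same object as b); b = [6, 7, 6, 36, 30] (same object as a)
`print(b)` → prints [6, 7, 6, 36, 30]
`x = (3, 6, 5)` → x = (3, 6, 5)
`y = x` → y = (3, 6, 5)
`x += (44, 61)` → x = (3, 6, 5, 44, 61)
`print(y)` → prints (3, 6, 5)

Answer:
[6, 7, 6, 36, 30]
(3, 6, 5)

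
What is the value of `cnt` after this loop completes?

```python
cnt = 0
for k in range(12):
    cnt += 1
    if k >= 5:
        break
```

Loop breaks when k reaches 5, cnt is 6
`cnt` takes the values: 0 → 1 → 2 → 3 → 4 → 5 → 6

Answer: 6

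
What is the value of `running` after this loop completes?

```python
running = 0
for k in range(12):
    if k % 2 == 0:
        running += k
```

Sum of even numbers 0 to 11
`running` takes the values: 0 → 2 → 6 → 12 → 20 → 30

Answer: 30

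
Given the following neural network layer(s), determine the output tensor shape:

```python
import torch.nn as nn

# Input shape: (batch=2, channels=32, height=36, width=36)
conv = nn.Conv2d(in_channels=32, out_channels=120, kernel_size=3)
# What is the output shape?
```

Input: (2, 32, 36, 36) -> Output: (2, 120, 34, 34)

Answer: (2, 120, 34, 34)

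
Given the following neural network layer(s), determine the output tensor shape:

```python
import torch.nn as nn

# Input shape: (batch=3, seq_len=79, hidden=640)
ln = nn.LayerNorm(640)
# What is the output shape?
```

Input: (3, 79, 640) -> Output: (3, 79, 640)

Answer: (3, 79, 640)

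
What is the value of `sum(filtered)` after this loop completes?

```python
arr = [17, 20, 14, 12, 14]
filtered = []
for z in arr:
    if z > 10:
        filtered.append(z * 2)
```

Sum of doubled values > 10
`filtered` takes the values: [] → [34] → [34, 40] → [34, 40, 28] → [34, 40, 28, 24] → [34, 40, 28, 24, 28]
So `sum(filtered)` = 154

Answer: 154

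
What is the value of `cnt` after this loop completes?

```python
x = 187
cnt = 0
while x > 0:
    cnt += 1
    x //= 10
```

Count digits by repeated division by 10
`cnt` takes the values: 0 → 1 → 2 → 3

Answer: 3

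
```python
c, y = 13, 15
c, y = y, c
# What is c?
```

Trace:
`c, y = 13, 15` → c = 13; y = 15
`c, y = y, c` → c = 15; y = 13
So c = 15

Answer: 15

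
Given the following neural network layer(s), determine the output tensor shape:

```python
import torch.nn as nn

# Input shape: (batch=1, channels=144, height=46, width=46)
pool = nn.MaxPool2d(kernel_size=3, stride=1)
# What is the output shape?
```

Input: (1, 144, 46, 46) -> Output: (1, 144, 44, 44)

Answer: (1, 144, 44, 44)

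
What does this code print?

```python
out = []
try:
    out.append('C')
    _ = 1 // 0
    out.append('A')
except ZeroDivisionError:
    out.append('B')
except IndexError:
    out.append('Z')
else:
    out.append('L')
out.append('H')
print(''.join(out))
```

Execution trace: 'C' (try body) → 'B' (except ZeroDivisionError) → 'H' (after the try/except). Output: CBH

Answer: CBH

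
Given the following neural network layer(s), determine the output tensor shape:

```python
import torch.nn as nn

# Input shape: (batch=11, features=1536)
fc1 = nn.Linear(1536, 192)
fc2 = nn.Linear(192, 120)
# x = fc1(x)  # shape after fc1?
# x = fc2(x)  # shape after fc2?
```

Input: (11, 1536) -> after fc1: (11, 192) -> Output: (11, 120)

Answer: (11, 120)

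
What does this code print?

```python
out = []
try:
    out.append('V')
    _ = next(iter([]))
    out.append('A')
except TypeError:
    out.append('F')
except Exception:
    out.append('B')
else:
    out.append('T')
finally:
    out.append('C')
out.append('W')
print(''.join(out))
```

Execution trace: 'V' (try body) → 'B' (except Exception) → 'C' (finally) → 'W' (after the try/except). Output: VBCW

Answer: VBCW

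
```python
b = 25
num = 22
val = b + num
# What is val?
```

Trace:
`b = 25` → b = 25
`num = 22` → num = 22
`val = b + num` → val = 47
So val = 47

Answer: 47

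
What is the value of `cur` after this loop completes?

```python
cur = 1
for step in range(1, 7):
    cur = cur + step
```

Start at 1, add 1 through 6
`cur` takes the values: 1 → 2 → 4 → 7 → 11 → 16 → 22

Answer: 22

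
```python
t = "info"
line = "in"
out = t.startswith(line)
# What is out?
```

Trace:
`t = "info"` → t = 'info'
`line = "in"` → line = 'in'
`out = t.startswith(line)` → out = True
So out = True

Answer: True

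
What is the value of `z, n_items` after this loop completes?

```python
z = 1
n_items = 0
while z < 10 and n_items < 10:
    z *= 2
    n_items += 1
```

Double until >= 10 or 10 iterations
`z, n_items` takes the values: (1, 0) → (2, 0) → (2, 1) → (4, 1) → (4, 2) → (8, 2) → (8, 3) → (16, 3) → (16, 4)

Answer: 16, 4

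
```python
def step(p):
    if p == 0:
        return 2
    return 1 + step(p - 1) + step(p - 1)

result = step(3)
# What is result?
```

step(p) = 1 + 2·step(p-1), step(0)=2. Closed form: (2+1)·2^3 - 1 = 23.

Answer: 23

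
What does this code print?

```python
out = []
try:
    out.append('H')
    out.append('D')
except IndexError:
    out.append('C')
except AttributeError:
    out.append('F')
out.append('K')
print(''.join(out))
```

Execution trace: 'H' (try body) → 'D' (try body, no exception) → 'K' (after the try/except). Output: HDK

Answer: HDK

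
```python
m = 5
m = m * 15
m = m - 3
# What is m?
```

Trace:
`m = 5` → m = 5
`m = m * 15` → m = 75
`m = m - 3` → m = 72
So m = 72

Answer: 72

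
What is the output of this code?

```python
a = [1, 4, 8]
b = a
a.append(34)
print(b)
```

Key concept: basic list aliasing.
Step by step:
`a = [1, 4, 8]` → a = [1, 4, 8]
`b = a` → b = [1, 4, 8] (same object as a)
`a.append(34)` → a = [1, 4, 8, 34] (same object as b); b = [1, 4, 8, 34] (same object as a)
`print(b)` → prints [1, 4, 8, 34]

Answer: [1, 4, 8, 34]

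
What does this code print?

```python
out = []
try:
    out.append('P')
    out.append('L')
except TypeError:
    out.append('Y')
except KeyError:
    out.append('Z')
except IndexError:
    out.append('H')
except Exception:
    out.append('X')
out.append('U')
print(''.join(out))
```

Execution trace: 'P' (try body) → 'L' (try body, no exception) → 'U' (after the try/except). Output: PLU

Answer: PLU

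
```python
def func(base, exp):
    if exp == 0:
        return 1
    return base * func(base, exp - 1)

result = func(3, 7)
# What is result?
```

func(3, 7) = 3 * 3 * 3 * 3 * 3 * 3 * 3 = 2187

Answer: 2187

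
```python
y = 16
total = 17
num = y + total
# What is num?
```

Trace:
`y = 16` → y = 16
`total = 17` → total = 17
`num = y + total` → num = 33
So num = 33

Answer: 33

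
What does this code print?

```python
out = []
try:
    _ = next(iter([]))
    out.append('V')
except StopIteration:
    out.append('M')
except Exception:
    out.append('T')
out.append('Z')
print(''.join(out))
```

Execution trace: 'M' (except StopIteration) → 'Z' (after the try/except). Output: MZ

Answer: MZ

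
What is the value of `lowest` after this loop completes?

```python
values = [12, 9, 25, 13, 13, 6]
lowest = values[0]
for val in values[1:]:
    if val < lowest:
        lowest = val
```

Minimum of [12, 9, 25, 13, 13, 6]
`lowest` takes the values: 12 → 9 → 6

Answer: 6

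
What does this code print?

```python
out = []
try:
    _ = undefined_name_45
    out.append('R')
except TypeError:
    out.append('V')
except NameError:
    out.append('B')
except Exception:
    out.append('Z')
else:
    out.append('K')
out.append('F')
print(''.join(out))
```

Execution trace: 'B' (except NameError) → 'F' (after the try/except). Output: BF

Answer: BF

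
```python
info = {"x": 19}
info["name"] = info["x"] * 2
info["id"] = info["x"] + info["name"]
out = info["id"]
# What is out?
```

Trace:
`info = {"x": 19}` → info = {'x': 19}
`info["name"] = info["x"] * 2` → info = {'x': 19, 'name': 38}
`info["id"] = info["x"] + info["name"]` → info = {'x': 19, 'name': 38, 'id': 57}
`out = info["id"]` → out = 57
So out = 57

Answer: 57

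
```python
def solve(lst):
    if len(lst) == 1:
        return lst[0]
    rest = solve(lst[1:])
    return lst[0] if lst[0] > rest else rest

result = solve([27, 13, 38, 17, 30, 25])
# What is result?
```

Recursive max over [27, 13, 38, 17, 30, 25] = 38

Answer: 38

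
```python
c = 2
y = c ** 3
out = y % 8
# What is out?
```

Trace:
`c = 2` → c = 2
`y = c ** 3` → y = 8
`out = y % 8` → out = 0
So out = 0

Answer: 0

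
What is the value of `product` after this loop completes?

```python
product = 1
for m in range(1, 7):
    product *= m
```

6! = 720
`product` takes the values: 1 → 2 → 6 → 24 → 120 → 720

Answer: 720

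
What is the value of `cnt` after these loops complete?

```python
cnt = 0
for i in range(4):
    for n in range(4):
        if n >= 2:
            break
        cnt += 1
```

Inner breaks at 2, outer runs 4 times
`cnt` takes the values: 0 → 1 → 2 → 3 → 4 → 5 → 6 → 7 → 8

Answer: 8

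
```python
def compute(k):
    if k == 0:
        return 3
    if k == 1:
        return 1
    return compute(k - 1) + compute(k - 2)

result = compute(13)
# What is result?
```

Build up from base cases: compute(0)=3, compute(1)=1, compute(2)=4, compute(3)=5, compute(4)=9, compute(5)=14, compute(6)=23, ..., compute(13)=665

Answer: 665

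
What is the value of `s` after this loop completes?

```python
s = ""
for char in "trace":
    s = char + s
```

Reverse 'trace'
`s` takes the values: "" → "t" → "rt" → "art" → "cart" → "ecart"

Answer: "ecart"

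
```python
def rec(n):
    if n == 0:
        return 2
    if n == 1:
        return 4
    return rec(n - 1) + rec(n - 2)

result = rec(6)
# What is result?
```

Build up from base cases: rec(0)=2, rec(1)=4, rec(2)=6, rec(3)=10, rec(4)=16, rec(5)=26, rec(6)=42

Answer: 42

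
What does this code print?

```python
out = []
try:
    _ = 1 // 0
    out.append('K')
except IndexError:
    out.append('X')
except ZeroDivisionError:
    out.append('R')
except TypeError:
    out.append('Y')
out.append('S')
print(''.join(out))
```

Execution trace: 'R' (except ZeroDivisionError) → 'S' (after the try/except). Output: RS

Answer: RS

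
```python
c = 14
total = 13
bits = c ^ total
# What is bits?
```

Trace:
`c = 14` → c = 14
`total = 13` → total = 13
`bits = c ^ total` → bits = 3
So bits = 3

Answer: 3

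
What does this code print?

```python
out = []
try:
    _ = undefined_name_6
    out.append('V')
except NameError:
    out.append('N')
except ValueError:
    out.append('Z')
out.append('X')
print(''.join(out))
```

Execution trace: 'N' (except NameError) → 'X' (after the try/except). Output: NX

Answer: NX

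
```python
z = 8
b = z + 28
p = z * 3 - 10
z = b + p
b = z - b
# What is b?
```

Trace:
`z = 8` → z = 8
`b = z + 28` → b = 36
`p = z * 3 - 10` → p = 14
`z = b + p` → z = 50
`b = z - b` → b = 14
So b = 14

Answer: 14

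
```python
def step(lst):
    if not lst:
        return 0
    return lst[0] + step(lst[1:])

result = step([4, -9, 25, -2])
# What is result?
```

4 + (-9) + 25 + (-2) + 0 = 18

Answer: 18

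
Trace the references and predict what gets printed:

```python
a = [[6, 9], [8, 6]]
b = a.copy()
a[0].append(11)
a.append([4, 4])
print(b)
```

Key concept: shallow copy with nested lists.
Step by step:
`a = [[6, 9], [8, 6]]` → a = [[6, 9], [8, 6]]
`b = a.copy()` → b = [[6, 9], [8, 6]]
`a[0].append(11)` → a = [[6, 9, 11], [8, 6]]; b = [[6, 9, 11], [8, 6]]
`a.append([4, 4])` → a = [[6, 9, 11], [8, 6], [4, 4]]
`print(b)` → prints [[6, 9, 11], [8, 6]]

Answer: [[6, 9, 11], [8, 6]]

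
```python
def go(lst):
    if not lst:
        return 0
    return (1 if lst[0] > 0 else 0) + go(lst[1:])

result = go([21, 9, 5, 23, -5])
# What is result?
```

Count of positive elements in [21, 9, 5, 23, -5] = 4

Answer: 4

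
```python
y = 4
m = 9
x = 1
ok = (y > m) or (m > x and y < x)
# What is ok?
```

Trace:
`y = 4` → y = 4
`m = 9` → m = 9
`x = 1` → x = 1
`ok = (y > m) or (m > x and y < x)` → ok = False
So ok = False

Answer: False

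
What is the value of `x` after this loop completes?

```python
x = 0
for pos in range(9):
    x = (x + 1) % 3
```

Increment mod 3, 9 times = 0
`x` takes the values: 0 → 1 → 2 → 0 → 1 → 2 → 0 → 1 → 2 → 0

Answer: 0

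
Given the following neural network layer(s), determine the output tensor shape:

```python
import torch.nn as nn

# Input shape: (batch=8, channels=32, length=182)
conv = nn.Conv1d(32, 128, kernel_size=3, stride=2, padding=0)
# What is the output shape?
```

Input: (8, 32, 182) -> Output: (8, 128, 90)

Answer: (8, 128, 90)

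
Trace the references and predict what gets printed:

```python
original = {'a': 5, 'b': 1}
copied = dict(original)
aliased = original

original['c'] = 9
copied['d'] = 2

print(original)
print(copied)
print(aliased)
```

Key concept: dict() creates copy, assignment creates alias.
Step by step:
`original = {'a': 5, 'b': 1}` → original = {'a': 5, 'b': 1}
`copied = dict(original)` → copied = {'a': 5, 'b': 1}
`aliased = original` → aliased = {'a': 5, 'b': 1} (same object as original)
`original['c'] = 9` → original = {'a': 5, 'b': 1, 'c': 9} (same object as aliased); aliased = {'a': 5, 'b': 1, 'c': 9} (same object as original)
`copied['d'] = 2` → copied = {'a': 5, 'b': 1, 'd': 2}
`print(original)` → prints {'a': 5, 'b': 1, 'c': 9}
`print(copied)` → prints {'a': 5, 'b': 1, 'd': 2}
`print(aliased)` → prints {'a': 5, 'b': 1, 'c': 9}

Answer:
{'a': 5, 'b': 1, 'c': 9}
{'a': 5, 'b': 1, 'd': 2}
{'a': 5, 'b': 1, 'c': 9}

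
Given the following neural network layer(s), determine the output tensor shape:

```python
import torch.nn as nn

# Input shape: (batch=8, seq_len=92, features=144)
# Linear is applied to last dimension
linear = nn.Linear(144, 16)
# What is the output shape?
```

Input: (8, 92, 144) -> Output: (8, 92, 16)

Answer: (8, 92, 16)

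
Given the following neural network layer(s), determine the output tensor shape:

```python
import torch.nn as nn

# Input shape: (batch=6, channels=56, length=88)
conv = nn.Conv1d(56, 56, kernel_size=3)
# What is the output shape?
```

Input: (6, 56, 88) -> Output: (6, 56, 86)

Answer: (6, 56, 86)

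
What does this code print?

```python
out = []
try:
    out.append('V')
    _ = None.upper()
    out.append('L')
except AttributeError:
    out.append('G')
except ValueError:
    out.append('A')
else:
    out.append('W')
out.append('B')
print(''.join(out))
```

Execution trace: 'V' (try body) → 'G' (except AttributeError) → 'B' (after the try/except). Output: VGB

Answer: VGB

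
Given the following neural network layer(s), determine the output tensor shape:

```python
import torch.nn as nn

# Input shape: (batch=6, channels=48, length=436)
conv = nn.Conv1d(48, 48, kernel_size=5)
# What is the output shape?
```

Input: (6, 48, 436) -> Output: (6, 48, 432)

Answer: (6, 48, 432)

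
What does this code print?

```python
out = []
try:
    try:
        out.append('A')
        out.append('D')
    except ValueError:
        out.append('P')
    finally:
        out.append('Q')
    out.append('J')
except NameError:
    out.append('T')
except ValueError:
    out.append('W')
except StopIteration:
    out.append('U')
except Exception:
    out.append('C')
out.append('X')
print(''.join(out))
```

Execution trace: 'A' (inner try body) → 'D' (inner try body, no exception) → 'Q' (inner finally) → 'J' (try body, no exception) → 'X' (after the try/except). Output: ADQJX

Answer: ADQJX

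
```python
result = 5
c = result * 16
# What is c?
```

Trace:
`result = 5` → result = 5
`c = result * 16` → c = 80
So c = 80

Answer: 80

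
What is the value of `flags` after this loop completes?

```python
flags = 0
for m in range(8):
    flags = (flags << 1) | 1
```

Build 8 consecutive 1-bits: 0b11111111
`flags` takes the values: 0 → 1 → 3 → 7 → 15 → 31 → 63 → 127 → 255

Answer: 255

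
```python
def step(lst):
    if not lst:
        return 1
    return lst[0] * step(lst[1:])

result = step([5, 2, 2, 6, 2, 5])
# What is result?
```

Product over [5, 2, 2, 6, 2, 5] = 5 * 2 * 2 * 6 * 2 * 5 = 1200

Answer: 1200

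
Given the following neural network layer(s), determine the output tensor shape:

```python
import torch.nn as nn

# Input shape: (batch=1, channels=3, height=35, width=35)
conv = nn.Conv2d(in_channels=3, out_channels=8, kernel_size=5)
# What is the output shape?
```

Input: (1, 3, 35, 35) -> Output: (1, 8, 31, 31)

Answer: (1, 8, 31, 31)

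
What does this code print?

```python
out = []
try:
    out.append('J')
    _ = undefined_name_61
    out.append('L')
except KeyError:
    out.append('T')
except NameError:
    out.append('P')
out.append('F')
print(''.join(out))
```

Execution trace: 'J' (try body) → 'P' (except NameError) → 'F' (after the try/except). Output: JPF

Answer: JPF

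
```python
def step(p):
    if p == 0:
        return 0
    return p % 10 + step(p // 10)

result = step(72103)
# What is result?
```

Sum of digits of 72103: 3 + 0 + 1 + 2 + 7 = 13

Answer: 13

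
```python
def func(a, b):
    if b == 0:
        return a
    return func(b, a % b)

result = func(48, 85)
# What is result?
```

func(48, 85) -> func(85, 48) -> func(48, 37) -> func(37, 11) -> func(11, 4) -> func(4, 3) -> func(3, 1) -> func(1, 0) -> 1

Answer: 1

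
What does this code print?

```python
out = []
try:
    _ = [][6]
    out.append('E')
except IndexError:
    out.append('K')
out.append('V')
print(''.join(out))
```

Execution trace: 'K' (except IndexError) → 'V' (after the try/except). Output: KV

Answer: KV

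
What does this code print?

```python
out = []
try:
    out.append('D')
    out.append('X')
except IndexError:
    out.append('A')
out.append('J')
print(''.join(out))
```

Execution trace: 'D' (try body) → 'X' (try body, no exception) → 'J' (after the try/except). Output: DXJ

Answer: DXJ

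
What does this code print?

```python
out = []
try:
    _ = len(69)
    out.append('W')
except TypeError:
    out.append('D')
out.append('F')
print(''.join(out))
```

Execution trace: 'D' (except TypeError) → 'F' (after the try/except). Output: DF

Answer: DF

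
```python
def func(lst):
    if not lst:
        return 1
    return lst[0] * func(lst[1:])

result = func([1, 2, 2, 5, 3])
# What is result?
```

Product over [1, 2, 2, 5, 3] = 1 * 2 * 2 * 5 * 3 = 60

Answer: 60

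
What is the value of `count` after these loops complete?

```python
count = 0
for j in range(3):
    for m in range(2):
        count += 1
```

3 * 2 = 6
`count` takes the values: 0 → 1 → 2 → 3 → 4 → 5 → 6

Answer: 6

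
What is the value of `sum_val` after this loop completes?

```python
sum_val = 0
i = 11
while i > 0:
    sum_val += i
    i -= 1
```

Sum 11 down to 1
`sum_val` takes the values: 0 → 11 → 21 → 30 → 38 → 45 → 51 → 56 → 60 → 63 → 65 → 66

Answer: 66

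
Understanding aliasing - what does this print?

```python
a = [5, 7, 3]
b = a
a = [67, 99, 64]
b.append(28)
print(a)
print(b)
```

Key concept: rebinding vs mutation: a is rebound to a new list, b still points at the original.
Step by step:
`a = [5, 7, 3]` → a = [5, 7, 3]
`b = a` → b = [5, 7, 3] (same object as a)
`a = [67, 99, 64]` → a = [67, 99, 64]
`b.append(28)` → b = [5, 7, 3, 28]
`print(a)` → prints [67, 99, 64]
`print(b)` → prints [5, 7, 3, 28]

Answer:
[67, 99, 64]
[5, 7, 3, 28]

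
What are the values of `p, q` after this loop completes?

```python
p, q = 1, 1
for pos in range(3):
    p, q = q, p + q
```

Fibonacci: after 3 iterations
`p, q` takes the values: (1, 1) → (1, 2) → (2, 3) → (3, 5)

Answer: 3, 5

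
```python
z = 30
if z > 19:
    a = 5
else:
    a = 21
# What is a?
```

Trace:
`z = 30` → z = 30
`if z > 19: ...` → z > 19 is True → a = 5
So a = 5

Answer: 5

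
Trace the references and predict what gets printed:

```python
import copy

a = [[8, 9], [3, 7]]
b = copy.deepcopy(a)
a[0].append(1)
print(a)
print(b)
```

Key concept: deep copy is fully independent.
Step by step:
`a = [[8, 9], [3, 7]]` → a = [[8, 9], [3, 7]]
`b = copy.deepcopy(a)` → b = [[8, 9], [3, 7]]
`a[0].append(1)` → a = [[8, 9, 1], [3, 7]]
`print(a)` → prints [[8, 9, 1], [3, 7]]
`print(b)` → prints [[8, 9], [3, 7]]

Answer:
[[8, 9, 1], [3, 7]]
[[8, 9], [3, 7]]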